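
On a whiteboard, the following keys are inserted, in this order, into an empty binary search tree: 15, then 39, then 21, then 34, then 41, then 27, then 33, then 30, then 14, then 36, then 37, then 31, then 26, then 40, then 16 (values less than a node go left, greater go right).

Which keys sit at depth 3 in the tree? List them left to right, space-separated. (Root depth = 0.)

15: root
39: right child of 15 (depth 1)
21: left child of 39 (depth 2)
34: right child of 21 (depth 3)
41: right child of 39 (depth 2)
27: left child of 34 (depth 4)
33: right child of 27 (depth 5)
30: left child of 33 (depth 6)
14: left child of 15 (depth 1)
36: right child of 34 (depth 4)
37: right child of 36 (depth 5)
31: right child of 30 (depth 7)
26: left child of 27 (depth 5)
40: left child of 41 (depth 3)
16: left child of 21 (depth 3)

16 34 40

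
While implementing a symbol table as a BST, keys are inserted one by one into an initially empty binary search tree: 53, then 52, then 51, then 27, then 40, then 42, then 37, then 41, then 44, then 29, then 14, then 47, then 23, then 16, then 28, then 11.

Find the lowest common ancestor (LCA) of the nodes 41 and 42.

42

53: root
52: left child of 53 (depth 1)
51: left child of 52 (depth 2)
27: left child of 51 (depth 3)
40: right child of 27 (depth 4)
42: right child of 40 (depth 5)
37: left child of 40 (depth 5)
41: left child of 42 (depth 6)
44: right child of 42 (depth 6)
29: left child of 37 (depth 6)
14: left child of 27 (depth 4)
47: right child of 44 (depth 7)
23: right child of 14 (depth 5)
16: left child of 23 (depth 6)
28: left child of 29 (depth 7)
11: left child of 14 (depth 5)

Path to 41: 53 → 52 → 51 → 27 → 40 → 42 → 41
Path to 42: 53 → 52 → 51 → 27 → 40 → 42
42 lies on both paths and is an ancestor of the other node.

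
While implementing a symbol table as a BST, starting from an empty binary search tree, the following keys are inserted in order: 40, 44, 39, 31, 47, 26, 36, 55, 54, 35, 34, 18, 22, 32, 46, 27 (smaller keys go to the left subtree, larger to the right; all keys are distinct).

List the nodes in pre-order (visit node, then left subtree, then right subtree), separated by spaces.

40 39 31 26 18 22 27 36 35 34 32 44 47 46 55 54

Insert 40: tree is empty, so 40 becomes the root.
Insert 44: 44 > 40 → go right. Place as right child of 40.
Insert 39: 39 < 40 → go left. Place as left child of 40.
Insert 31: 31 < 40 → go left; 31 < 39 → go left. Place as left child of 39.
Insert 47: 47 > 40 → go right; 47 > 44 → go right. Place as right child of 44.
Insert 26: 26 < 40 → go left; 26 < 39 → go left; 26 < 31 → go left. Place as left child of 31.
Insert 36: 36 < 40 → go left; 36 < 39 → go left; 36 > 31 → go right. Place as right child of 31.
Insert 55: 55 > 40 → go right; 55 > 44 → go right; 55 > 47 → go right. Place as right child of 47.
Insert 54: 54 > 40 → go right; 54 > 44 → go right; 54 > 47 → go right; 54 < 55 → go left. Place as left child of 55.
Insert 35: 35 < 40 → go left; 35 < 39 → go left; 35 > 31 → go right; 35 < 36 → go left. Place as left child of 36.
Insert 34: 34 < 40 → go left; 34 < 39 → go left; 34 > 31 → go right; 34 < 36 → go left; 34 < 35 → go left. Place as left child of 35.
Insert 18: 18 < 40 → go left; 18 < 39 → go left; 18 < 31 → go left; 18 < 26 → go left. Place as left child of 26.
Insert 22: 22 < 40 → go left; 22 < 39 → go left; 22 < 31 → go left; 22 < 26 → go left; 22 > 18 → go right. Place as right child of 18.
Insert 32: 32 < 40 → go left; 32 < 39 → go left; 32 > 31 → go right; 32 < 36 → go left; 32 < 35 → go left; 32 < 34 → go left. Place as left child of 34.
Insert 46: 46 > 40 → go right; 46 > 44 → go right; 46 < 47 → go left. Place as left child of 47.
Insert 27: 27 < 40 → go left; 27 < 39 → go left; 27 < 31 → go left; 27 > 26 → go right. Place as right child of 26.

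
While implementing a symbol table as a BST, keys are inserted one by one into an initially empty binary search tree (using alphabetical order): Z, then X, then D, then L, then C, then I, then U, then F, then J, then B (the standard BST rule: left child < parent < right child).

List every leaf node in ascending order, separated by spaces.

B F J U

Insert Z: tree is empty, so Z becomes the root.
Insert X: X < Z → go left. Place as left child of Z.
Insert D: D < Z → go left; D < X → go left. Place as left child of X.
Insert L: L < Z → go left; L < X → go left; L > D → go right. Place as right child of D.
Insert C: C < Z → go left; C < X → go left; C < D → go left. Place as left child of D.
Insert I: I < Z → go left; I < X → go left; I > D → go right; I < L → go left. Place as left child of L.
Insert U: U < Z → go left; U < X → go left; U > D → go right; U > L → go right. Place as right child of L.
Insert F: F < Z → go left; F < X → go left; F > D → go right; F < L → go left; F < I → go left. Place as left child of I.
Insert J: J < Z → go left; J < X → go left; J > D → go right; J < L → go left; J > I → go right. Place as right child of I.
Insert B: B < Z → go left; B < X → go left; B < D → go left; B < C → go left. Place as left child of C.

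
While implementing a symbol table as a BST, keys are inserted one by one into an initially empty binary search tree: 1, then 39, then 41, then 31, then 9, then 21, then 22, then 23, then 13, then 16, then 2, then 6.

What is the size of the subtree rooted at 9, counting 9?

1: root
39: right child of 1 (depth 1)
41: right child of 39 (depth 2)
31: left child of 39 (depth 2)
9: left child of 31 (depth 3)
21: right child of 9 (depth 4)
22: right child of 21 (depth 5)
23: right child of 22 (depth 6)
13: left child of 21 (depth 5)
16: right child of 13 (depth 6)
2: left child of 9 (depth 4)
6: right child of 2 (depth 5)

Subtree rooted at 9 contains: 9, 2, 6, 21, 13, 16, 22, 23 — 8 nodes.

8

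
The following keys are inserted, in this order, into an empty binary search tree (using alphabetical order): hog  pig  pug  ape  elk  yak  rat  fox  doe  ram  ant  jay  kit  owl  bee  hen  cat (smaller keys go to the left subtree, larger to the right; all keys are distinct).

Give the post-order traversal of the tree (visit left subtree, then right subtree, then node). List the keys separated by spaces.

ant cat bee doe hen fox elk ape owl kit jay ram rat yak pug pig hog

Insert hog: tree is empty, so hog becomes the root.
Insert pig: pig > hog → go right. Place as right child of hog.
Insert pug: pug > hog → go right; pug > pig → go right. Place as right child of pig.
Insert ape: ape < hog → go left. Place as left child of hog.
Insert elk: elk < hog → go left; elk > ape → go right. Place as right child of ape.
Insert yak: yak > hog → go right; yak > pig → go right; yak > pug → go right. Place as right child of pug.
Insert rat: rat > hog → go right; rat > pig → go right; rat > pug → go right; rat < yak → go left. Place as left child of yak.
Insert fox: fox < hog → go left; fox > ape → go right; fox > elk → go right. Place as right child of elk.
Insert doe: doe < hog → go left; doe > ape → go right; doe < elk → go left. Place as left child of elk.
Insert ram: ram > hog → go right; ram > pig → go right; ram > pug → go right; ram < yak → go left; ram < rat → go left. Place as left child of rat.
Insert ant: ant < hog → go left; ant < ape → go left. Place as left child of ape.
Insert jay: jay > hog → go right; jay < pig → go left. Place as left child of pig.
Insert kit: kit > hog → go right; kit < pig → go left; kit > jay → go right. Place as right child of jay.
Insert owl: owl > hog → go right; owl < pig → go left; owl > jay → go right; owl > kit → go right. Place as right child of kit.
Insert bee: bee < hog → go left; bee > ape → go right; bee < elk → go left; bee < doe → go left. Place as left child of doe.
Insert hen: hen < hog → go left; hen > ape → go right; hen > elk → go right; hen > fox → go right. Place as right child of fox.
Insert cat: cat < hog → go left; cat > ape → go right; cat < elk → go left; cat < doe → go left; cat > bee → go right. Place as right child of bee.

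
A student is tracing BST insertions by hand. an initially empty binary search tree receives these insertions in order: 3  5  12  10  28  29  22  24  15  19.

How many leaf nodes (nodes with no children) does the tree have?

4

3: root
5: right child of 3 (depth 1)
12: right child of 5 (depth 2)
10: left child of 12 (depth 3)
28: right child of 12 (depth 3)
29: right child of 28 (depth 4)
22: left child of 28 (depth 4)
24: right child of 22 (depth 5)
15: left child of 22 (depth 5)
19: right child of 15 (depth 6)

Leaves: 10, 19, 24, 29 — 4 in total.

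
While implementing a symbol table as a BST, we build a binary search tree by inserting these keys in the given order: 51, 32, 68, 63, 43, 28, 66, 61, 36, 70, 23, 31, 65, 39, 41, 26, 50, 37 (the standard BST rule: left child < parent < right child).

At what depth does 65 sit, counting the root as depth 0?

Insert 51: tree is empty, so 51 becomes the root.
Insert 32: 32 < 51 → go left. Place as left child of 51.
Insert 68: 68 > 51 → go right. Place as right child of 51.
Insert 63: 63 > 51 → go right; 63 < 68 → go left. Place as left child of 68.
Insert 43: 43 < 51 → go left; 43 > 32 → go right. Place as right child of 32.
Insert 28: 28 < 51 → go left; 28 < 32 → go left. Place as left child of 32.
Insert 66: 66 > 51 → go right; 66 < 68 → go left; 66 > 63 → go right. Place as right child of 63.
Insert 61: 61 > 51 → go right; 61 < 68 → go left; 61 < 63 → go left. Place as left child of 63.
Insert 36: 36 < 51 → go left; 36 > 32 → go right; 36 < 43 → go left. Place as left child of 43.
Insert 70: 70 > 51 → go right; 70 > 68 → go right. Place as right child of 68.
Insert 23: 23 < 51 → go left; 23 < 32 → go left; 23 < 28 → go left. Place as left child of 28.
Insert 31: 31 < 51 → go left; 31 < 32 → go left; 31 > 28 → go right. Place as right child of 28.
Insert 65: 65 > 51 → go right; 65 < 68 → go left; 65 > 63 → go right; 65 < 66 → go left. Place as left child of 66.
Insert 39: 39 < 51 → go left; 39 > 32 → go right; 39 < 43 → go left; 39 > 36 → go right. Place as right child of 36.
Insert 41: 41 < 51 → go left; 41 > 32 → go right; 41 < 43 → go left; 41 > 36 → go right; 41 > 39 → go right. Place as right child of 39.
Insert 26: 26 < 51 → go left; 26 < 32 → go left; 26 < 28 → go left; 26 > 23 → go right. Place as right child of 23.
Insert 50: 50 < 51 → go left; 50 > 32 → go right; 50 > 43 → go right. Place as right child of 43.
Insert 37: 37 < 51 → go left; 37 > 32 → go right; 37 < 43 → go left; 37 > 36 → go right; 37 < 39 → go left. Place as left child of 39.

Path to 65: 51 → 68 → 63 → 66 → 65, which is 4 edges.

4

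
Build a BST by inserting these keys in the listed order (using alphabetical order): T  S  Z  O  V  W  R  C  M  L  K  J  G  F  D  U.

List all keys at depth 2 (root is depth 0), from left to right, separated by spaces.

O V

Insert T: tree is empty, so T becomes the root.
Insert S: S < T → go left. Place as left child of T.
Insert Z: Z > T → go right. Place as right child of T.
Insert O: O < T → go left; O < S → go left. Place as left child of S.
Insert V: V > T → go right; V < Z → go left. Place as left child of Z.
Insert W: W > T → go right; W < Z → go left; W > V → go right. Place as right child of V.
Insert R: R < T → go left; R < S → go left; R > O → go right. Place as right child of O.
Insert C: C < T → go left; C < S → go left; C < O → go left. Place as left child of O.
Insert M: M < T → go left; M < S → go left; M < O → go left; M > C → go right. Place as right child of C.
Insert L: L < T → go left; L < S → go left; L < O → go left; L > C → go right; L < M → go left. Place as left child of M.
Insert K: K < T → go left; K < S → go left; K < O → go left; K > C → go right; K < M → go left; K < L → go left. Place as left child of L.
Insert J: J < T → go left; J < S → go left; J < O → go left; J > C → go right; J < M → go left; J < L → go left; J < K → go left. Place as left child of K.
Insert G: G < T → go left; G < S → go left; G < O → go left; G > C → go right; G < M → go left; G < L → go left; G < K → go left; G < J → go left. Place as left child of J.
Insert F: F < T → go left; F < S → go left; F < O → go left; F > C → go right; F < M → go left; F < L → go left; F < K → go left; F < J → go left; F < G → go left. Place as left child of G.
Insert D: D < T → go left; D < S → go left; D < O → go left; D > C → go right; D < M → go left; D < L → go left; D < K → go left; D < J → go left; D < G → go left; D < F → go left. Place as left child of F.
Insert U: U > T → go right; U < Z → go left; U < V → go left. Place as left child of V.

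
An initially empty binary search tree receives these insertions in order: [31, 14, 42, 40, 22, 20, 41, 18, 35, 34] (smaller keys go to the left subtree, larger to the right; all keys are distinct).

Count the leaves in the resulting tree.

3

31: root
14: left child of 31 (depth 1)
42: right child of 31 (depth 1)
40: left child of 42 (depth 2)
22: right child of 14 (depth 2)
20: left child of 22 (depth 3)
41: right child of 40 (depth 3)
18: left child of 20 (depth 4)
35: left child of 40 (depth 3)
34: left child of 35 (depth 4)

Leaves: 18, 34, 41 — 3 in total.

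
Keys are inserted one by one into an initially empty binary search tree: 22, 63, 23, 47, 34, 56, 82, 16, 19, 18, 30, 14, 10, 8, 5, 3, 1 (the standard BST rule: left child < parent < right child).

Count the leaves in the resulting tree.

5

22: root
63: right child of 22 (depth 1)
23: left child of 63 (depth 2)
47: right child of 23 (depth 3)
34: left child of 47 (depth 4)
56: right child of 47 (depth 4)
82: right child of 63 (depth 2)
16: left child of 22 (depth 1)
19: right child of 16 (depth 2)
18: left child of 19 (depth 3)
30: left child of 34 (depth 5)
14: left child of 16 (depth 2)
10: left child of 14 (depth 3)
8: left child of 10 (depth 4)
5: left child of 8 (depth 5)
3: left child of 5 (depth 6)
1: left child of 3 (depth 7)

Leaves: 1, 18, 30, 56, 82 — 5 in total.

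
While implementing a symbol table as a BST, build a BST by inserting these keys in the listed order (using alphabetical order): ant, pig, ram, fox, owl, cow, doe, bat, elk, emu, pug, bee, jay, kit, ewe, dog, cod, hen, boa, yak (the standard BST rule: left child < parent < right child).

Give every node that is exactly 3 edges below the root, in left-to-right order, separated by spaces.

cow owl pug yak

ant: root
pig: right child of ant (depth 1)
ram: right child of pig (depth 2)
fox: left child of pig (depth 2)
owl: right child of fox (depth 3)
cow: left child of fox (depth 3)
doe: right child of cow (depth 4)
bat: left child of cow (depth 4)
elk: right child of doe (depth 5)
emu: right child of elk (depth 6)
pug: left child of ram (depth 3)
bee: right child of bat (depth 5)
jay: left child of owl (depth 4)
kit: right child of jay (depth 5)
ewe: right child of emu (depth 7)
dog: left child of elk (depth 6)
cod: right child of bee (depth 6)
hen: left child of jay (depth 5)
boa: left child of cod (depth 7)
yak: right child of ram (depth 3)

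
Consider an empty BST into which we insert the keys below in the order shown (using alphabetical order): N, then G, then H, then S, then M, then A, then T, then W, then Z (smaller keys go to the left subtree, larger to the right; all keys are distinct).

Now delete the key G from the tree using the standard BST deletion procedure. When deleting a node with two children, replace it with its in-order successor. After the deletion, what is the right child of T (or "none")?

Insert N: tree is empty, so N becomes the root.
Insert G: G < N → go left. Place as left child of N.
Insert H: H < N → go left; H > G → go right. Place as right child of G.
Insert S: S > N → go right. Place as right child of N.
Insert M: M < N → go left; M > G → go right; M > H → go right. Place as right child of H.
Insert A: A < N → go left; A < G → go left. Place as left child of G.
Insert T: T > N → go right; T > S → go right. Place as right child of S.
Insert W: W > N → go right; W > S → go right; W > T → go right. Place as right child of T.
Insert Z: Z > N → go right; Z > S → go right; Z > T → go right; Z > W → go right. Place as right child of W.

Delete G (two children — replace with in-order successor).
After deletion, T's right child: W.

W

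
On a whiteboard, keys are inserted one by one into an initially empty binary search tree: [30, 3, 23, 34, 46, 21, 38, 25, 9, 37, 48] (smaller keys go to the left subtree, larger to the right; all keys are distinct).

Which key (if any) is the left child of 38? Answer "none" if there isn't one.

37

Resulting structure (node: left, right):
  30: L=3, R=34
  3: L=–, R=23
  23: L=21, R=25
  34: L=–, R=46
  46: L=38, R=48
  21: L=9, R=–
  38: L=37, R=–
  25: L=–, R=–
  9: L=–, R=–
  37: L=–, R=–
  48: L=–, R=–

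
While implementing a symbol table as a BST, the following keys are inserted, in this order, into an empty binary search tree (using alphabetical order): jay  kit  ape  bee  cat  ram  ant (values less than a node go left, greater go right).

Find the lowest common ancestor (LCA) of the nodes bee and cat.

Insert jay: tree is empty, so jay becomes the root.
Insert kit: kit > jay → go right. Place as right child of jay.
Insert ape: ape < jay → go left. Place as left child of jay.
Insert bee: bee < jay → go left; bee > ape → go right. Place as right child of ape.
Insert cat: cat < jay → go left; cat > ape → go right; cat > bee → go right. Place as right child of bee.
Insert ram: ram > jay → go right; ram > kit → go right. Place as right child of kit.
Insert ant: ant < jay → go left; ant < ape → go left. Place as left child of ape.

Path to bee: jay → ape → bee
Path to cat: jay → ape → bee → cat
bee lies on both paths and is an ancestor of the other node.

bee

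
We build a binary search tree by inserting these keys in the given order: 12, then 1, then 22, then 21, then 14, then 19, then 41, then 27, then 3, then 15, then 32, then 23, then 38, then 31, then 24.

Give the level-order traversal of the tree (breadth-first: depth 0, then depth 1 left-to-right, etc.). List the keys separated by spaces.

12: root
1: left child of 12 (depth 1)
22: right child of 12 (depth 1)
21: left child of 22 (depth 2)
14: left child of 21 (depth 3)
19: right child of 14 (depth 4)
41: right child of 22 (depth 2)
27: left child of 41 (depth 3)
3: right child of 1 (depth 2)
15: left child of 19 (depth 5)
32: right child of 27 (depth 4)
23: left child of 27 (depth 4)
38: right child of 32 (depth 5)
31: left child of 32 (depth 5)
24: right child of 23 (depth 5)

12 1 22 3 21 41 14 27 19 23 32 15 24 31 38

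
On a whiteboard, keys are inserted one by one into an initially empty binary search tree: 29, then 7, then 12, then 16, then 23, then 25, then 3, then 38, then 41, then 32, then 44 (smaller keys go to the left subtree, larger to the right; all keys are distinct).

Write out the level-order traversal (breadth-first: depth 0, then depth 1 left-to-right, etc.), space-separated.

29 7 38 3 12 32 41 16 44 23 25

29: root
7: left child of 29 (depth 1)
12: right child of 7 (depth 2)
16: right child of 12 (depth 3)
23: right child of 16 (depth 4)
25: right child of 23 (depth 5)
3: left child of 7 (depth 2)
38: right child of 29 (depth 1)
41: right child of 38 (depth 2)
32: left child of 38 (depth 2)
44: right child of 41 (depth 3)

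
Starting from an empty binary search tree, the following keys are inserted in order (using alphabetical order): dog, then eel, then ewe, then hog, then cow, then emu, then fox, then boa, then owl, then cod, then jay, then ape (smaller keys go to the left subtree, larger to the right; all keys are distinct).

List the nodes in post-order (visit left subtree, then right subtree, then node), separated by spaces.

ape cod boa cow emu fox jay owl hog ewe eel dog

dog: root
eel: right child of dog (depth 1)
ewe: right child of eel (depth 2)
hog: right child of ewe (depth 3)
cow: left child of dog (depth 1)
emu: left child of ewe (depth 3)
fox: left child of hog (depth 4)
boa: left child of cow (depth 2)
owl: right child of hog (depth 4)
cod: right child of boa (depth 3)
jay: left child of owl (depth 5)
ape: left child of boa (depth 3)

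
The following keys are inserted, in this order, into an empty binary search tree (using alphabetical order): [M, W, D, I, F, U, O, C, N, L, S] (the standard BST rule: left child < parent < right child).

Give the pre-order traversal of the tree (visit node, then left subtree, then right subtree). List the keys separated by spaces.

M D C I F L W U O N S

Insert M: tree is empty, so M becomes the root.
Insert W: W > M → go right. Place as right child of M.
Insert D: D < M → go left. Place as left child of M.
Insert I: I < M → go left; I > D → go right. Place as right child of D.
Insert F: F < M → go left; F > D → go right; F < I → go left. Place as left child of I.
Insert U: U > M → go right; U < W → go left. Place as left child of W.
Insert O: O > M → go right; O < W → go left; O < U → go left. Place as left child of U.
Insert C: C < M → go left; C < D → go left. Place as left child of D.
Insert N: N > M → go right; N < W → go left; N < U → go left; N < O → go left. Place as left child of O.
Insert L: L < M → go left; L > D → go right; L > I → go right. Place as right child of I.
Insert S: S > M → go right; S < W → go left; S < U → go left; S > O → go right. Place as right child of O.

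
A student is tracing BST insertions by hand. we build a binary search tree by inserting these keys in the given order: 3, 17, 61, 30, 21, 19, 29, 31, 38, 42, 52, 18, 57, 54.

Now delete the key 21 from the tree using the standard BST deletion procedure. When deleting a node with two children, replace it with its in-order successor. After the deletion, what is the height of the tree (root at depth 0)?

9

Resulting structure (node: left, right):
  3: L=–, R=17
  17: L=–, R=61
  61: L=30, R=–
  30: L=21, R=31
  21: L=19, R=29
  19: L=18, R=–
  29: L=–, R=–
  31: L=–, R=38
  38: L=–, R=42
  42: L=–, R=52
  52: L=–, R=57
  18: L=–, R=–
  57: L=54, R=–
  54: L=–, R=–

Delete 21 (two children — replace with in-order successor).
After deletion, deepest node is 54 at depth 9.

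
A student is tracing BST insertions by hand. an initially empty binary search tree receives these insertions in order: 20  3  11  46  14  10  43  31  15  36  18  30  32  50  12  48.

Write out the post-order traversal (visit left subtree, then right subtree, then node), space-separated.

Insert 20: tree is empty, so 20 becomes the root.
Insert 3: 3 < 20 → go left. Place as left child of 20.
Insert 11: 11 < 20 → go left; 11 > 3 → go right. Place as right child of 3.
Insert 46: 46 > 20 → go right. Place as right child of 20.
Insert 14: 14 < 20 → go left; 14 > 3 → go right; 14 > 11 → go right. Place as right child of 11.
Insert 10: 10 < 20 → go left; 10 > 3 → go right; 10 < 11 → go left. Place as left child of 11.
Insert 43: 43 > 20 → go right; 43 < 46 → go left. Place as left child of 46.
Insert 31: 31 > 20 → go right; 31 < 46 → go left; 31 < 43 → go left. Place as left child of 43.
Insert 15: 15 < 20 → go left; 15 > 3 → go right; 15 > 11 → go right; 15 > 14 → go right. Place as right child of 14.
Insert 36: 36 > 20 → go right; 36 < 46 → go left; 36 < 43 → go left; 36 > 31 → go right. Place as right child of 31.
Insert 18: 18 < 20 → go left; 18 > 3 → go right; 18 > 11 → go right; 18 > 14 → go right; 18 > 15 → go right. Place as right child of 15.
Insert 30: 30 > 20 → go right; 30 < 46 → go left; 30 < 43 → go left; 30 < 31 → go left. Place as left child of 31.
Insert 32: 32 > 20 → go right; 32 < 46 → go left; 32 < 43 → go left; 32 > 31 → go right; 32 < 36 → go left. Place as left child of 36.
Insert 50: 50 > 20 → go right; 50 > 46 → go right. Place as right child of 46.
Insert 12: 12 < 20 → go left; 12 > 3 → go right; 12 > 11 → go right; 12 < 14 → go left. Place as left child of 14.
Insert 48: 48 > 20 → go right; 48 > 46 → go right; 48 < 50 → go left. Place as left child of 50.

10 12 18 15 14 11 3 30 32 36 31 43 48 50 46 20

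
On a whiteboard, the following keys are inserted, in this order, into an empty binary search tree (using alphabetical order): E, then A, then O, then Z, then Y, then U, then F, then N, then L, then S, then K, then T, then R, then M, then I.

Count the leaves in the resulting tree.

5

Insert E: tree is empty, so E becomes the root.
Insert A: A < E → go left. Place as left child of E.
Insert O: O > E → go right. Place as right child of E.
Insert Z: Z > E → go right; Z > O → go right. Place as right child of O.
Insert Y: Y > E → go right; Y > O → go right; Y < Z → go left. Place as left child of Z.
Insert U: U > E → go right; U > O → go right; U < Z → go left; U < Y → go left. Place as left child of Y.
Insert F: F > E → go right; F < O → go left. Place as left child of O.
Insert N: N > E → go right; N < O → go left; N > F → go right. Place as right child of F.
Insert L: L > E → go right; L < O → go left; L > F → go right; L < N → go left. Place as left child of N.
Insert S: S > E → go right; S > O → go right; S < Z → go left; S < Y → go left; S < U → go left. Place as left child of U.
Insert K: K > E → go right; K < O → go left; K > F → go right; K < N → go left; K < L → go left. Place as left child of L.
Insert T: T > E → go right; T > O → go right; T < Z → go left; T < Y → go left; T < U → go left; T > S → go right. Place as right child of S.
Insert R: R > E → go right; R > O → go right; R < Z → go left; R < Y → go left; R < U → go left; R < S → go left. Place as left child of S.
Insert M: M > E → go right; M < O → go left; M > F → go right; M < N → go left; M > L → go right. Place as right child of L.
Insert I: I > E → go right; I < O → go left; I > F → go right; I < N → go left; I < L → go left; I < K → go left. Place as left child of K.

Leaves: A, I, M, R, T — 5 in total.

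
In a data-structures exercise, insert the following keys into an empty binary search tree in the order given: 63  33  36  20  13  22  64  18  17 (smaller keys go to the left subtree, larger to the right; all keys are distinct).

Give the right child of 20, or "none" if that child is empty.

Resulting structure (node: left, right):
  63: L=33, R=64
  33: L=20, R=36
  36: L=–, R=–
  20: L=13, R=22
  13: L=–, R=18
  22: L=–, R=–
  64: L=–, R=–
  18: L=17, R=–
  17: L=–, R=–

22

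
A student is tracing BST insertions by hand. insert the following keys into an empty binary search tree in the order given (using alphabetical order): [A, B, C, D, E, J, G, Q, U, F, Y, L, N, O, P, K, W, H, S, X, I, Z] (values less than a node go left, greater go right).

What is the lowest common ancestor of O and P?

Insert A: tree is empty, so A becomes the root.
Insert B: B > A → go right. Place as right child of A.
Insert C: C > A → go right; C > B → go right. Place as right child of B.
Insert D: D > A → go right; D > B → go right; D > C → go right. Place as right child of C.
Insert E: E > A → go right; E > B → go right; E > C → go right; E > D → go right. Place as right child of D.
Insert J: J > A → go right; J > B → go right; J > C → go right; J > D → go right; J > E → go right. Place as right child of E.
Insert G: G > A → go right; G > B → go right; G > C → go right; G > D → go right; G > E → go right; G < J → go left. Place as left child of J.
Insert Q: Q > A → go right; Q > B → go right; Q > C → go right; Q > D → go right; Q > E → go right; Q > J → go right. Place as right child of J.
Insert U: U > A → go right; U > B → go right; U > C → go right; U > D → go right; U > E → go right; U > J → go right; U > Q → go right. Place as right child of Q.
Insert F: F > A → go right; F > B → go right; F > C → go right; F > D → go right; F > E → go right; F < J → go left; F < G → go left. Place as left child of G.
Insert Y: Y > A → go right; Y > B → go right; Y > C → go right; Y > D → go right; Y > E → go right; Y > J → go right; Y > Q → go right; Y > U → go right. Place as right child of U.
Insert L: L > A → go right; L > B → go right; L > C → go right; L > D → go right; L > E → go right; L > J → go right; L < Q → go left. Place as left child of Q.
Insert N: N > A → go right; N > B → go right; N > C → go right; N > D → go right; N > E → go right; N > J → go right; N < Q → go left; N > L → go right. Place as right child of L.
Insert O: O > A → go right; O > B → go right; O > C → go right; O > D → go right; O > E → go right; O > J → go right; O < Q → go left; O > L → go right; O > N → go right. Place as right child of N.
Insert P: P > A → go right; P > B → go right; P > C → go right; P > D → go right; P > E → go right; P > J → go right; P < Q → go left; P > L → go right; P > N → go right; P > O → go right. Place as right child of O.
Insert K: K > A → go right; K > B → go right; K > C → go right; K > D → go right; K > E → go right; K > J → go right; K < Q → go left; K < L → go left. Place as left child of L.
Insert W: W > A → go right; W > B → go right; W > C → go right; W > D → go right; W > E → go right; W > J → go right; W > Q → go right; W > U → go right; W < Y → go left. Place as left child of Y.
Insert H: H > A → go right; H > B → go right; H > C → go right; H > D → go right; H > E → go right; H < J → go left; H > G → go right. Place as right child of G.
Insert S: S > A → go right; S > B → go right; S > C → go right; S > D → go right; S > E → go right; S > J → go right; S > Q → go right; S < U → go left. Place as left child of U.
Insert X: X > A → go right; X > B → go right; X > C → go right; X > D → go right; X > E → go right; X > J → go right; X > Q → go right; X > U → go right; X < Y → go left; X > W → go right. Place as right child of W.
Insert I: I > A → go right; I > B → go right; I > C → go right; I > D → go right; I > E → go right; I < J → go left; I > G → go right; I > H → go right. Place as right child of H.
Insert Z: Z > A → go right; Z > B → go right; Z > C → go right; Z > D → go right; Z > E → go right; Z > J → go right; Z > Q → go right; Z > U → go right; Z > Y → go right. Place as right child of Y.

Path to O: A → B → C → D → E → J → Q → L → N → O
Path to P: A → B → C → D → E → J → Q → L → N → O → P
O lies on both paths and is an ancestor of the other node.

O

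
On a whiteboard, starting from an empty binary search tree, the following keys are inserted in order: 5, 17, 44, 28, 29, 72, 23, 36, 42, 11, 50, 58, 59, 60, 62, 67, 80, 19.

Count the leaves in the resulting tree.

5: root
17: right child of 5 (depth 1)
44: right child of 17 (depth 2)
28: left child of 44 (depth 3)
29: right child of 28 (depth 4)
72: right child of 44 (depth 3)
23: left child of 28 (depth 4)
36: right child of 29 (depth 5)
42: right child of 36 (depth 6)
11: left child of 17 (depth 2)
50: left child of 72 (depth 4)
58: right child of 50 (depth 5)
59: right child of 58 (depth 6)
60: right child of 59 (depth 7)
62: right child of 60 (depth 8)
67: right child of 62 (depth 9)
80: right child of 72 (depth 4)
19: left child of 23 (depth 5)

Leaves: 11, 19, 42, 67, 80 — 5 in total.

5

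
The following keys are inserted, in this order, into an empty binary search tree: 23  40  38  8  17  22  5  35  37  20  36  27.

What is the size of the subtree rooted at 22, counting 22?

2

Resulting structure (node: left, right):
  23: L=8, R=40
  40: L=38, R=–
  38: L=35, R=–
  8: L=5, R=17
  17: L=–, R=22
  22: L=20, R=–
  5: L=–, R=–
  35: L=27, R=37
  37: L=36, R=–
  20: L=–, R=–
  36: L=–, R=–
  27: L=–, R=–

Subtree rooted at 22 contains: 22, 20 — 2 nodes.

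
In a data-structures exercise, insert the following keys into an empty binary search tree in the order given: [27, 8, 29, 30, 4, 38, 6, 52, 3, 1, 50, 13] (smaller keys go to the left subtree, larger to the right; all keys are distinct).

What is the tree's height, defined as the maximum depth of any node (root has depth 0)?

27: root
8: left child of 27 (depth 1)
29: right child of 27 (depth 1)
30: right child of 29 (depth 2)
4: left child of 8 (depth 2)
38: right child of 30 (depth 3)
6: right child of 4 (depth 3)
52: right child of 38 (depth 4)
3: left child of 4 (depth 3)
1: left child of 3 (depth 4)
50: left child of 52 (depth 5)
13: right child of 8 (depth 2)

The deepest node is 50 at depth 5.

5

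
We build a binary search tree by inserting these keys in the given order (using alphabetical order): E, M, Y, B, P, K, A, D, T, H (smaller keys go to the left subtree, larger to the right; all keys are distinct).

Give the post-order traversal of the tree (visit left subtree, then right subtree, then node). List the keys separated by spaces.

Insert E: tree is empty, so E becomes the root.
Insert M: M > E → go right. Place as right child of E.
Insert Y: Y > E → go right; Y > M → go right. Place as right child of M.
Insert B: B < E → go left. Place as left child of E.
Insert P: P > E → go right; P > M → go right; P < Y → go left. Place as left child of Y.
Insert K: K > E → go right; K < M → go left. Place as left child of M.
Insert A: A < E → go left; A < B → go left. Place as left child of B.
Insert D: D < E → go left; D > B → go right. Place as right child of B.
Insert T: T > E → go right; T > M → go right; T < Y → go left; T > P → go right. Place as right child of P.
Insert H: H > E → go right; H < M → go left; H < K → go left. Place as left child of K.

A D B H K T P Y M E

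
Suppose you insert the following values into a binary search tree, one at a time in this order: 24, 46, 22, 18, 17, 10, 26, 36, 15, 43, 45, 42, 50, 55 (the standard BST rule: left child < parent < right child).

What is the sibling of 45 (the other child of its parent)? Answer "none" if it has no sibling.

42

Insert 24: tree is empty, so 24 becomes the root.
Insert 46: 46 > 24 → go right. Place as right child of 24.
Insert 22: 22 < 24 → go left. Place as left child of 24.
Insert 18: 18 < 24 → go left; 18 < 22 → go left. Place as left child of 22.
Insert 17: 17 < 24 → go left; 17 < 22 → go left; 17 < 18 → go left. Place as left child of 18.
Insert 10: 10 < 24 → go left; 10 < 22 → go left; 10 < 18 → go left; 10 < 17 → go left. Place as left child of 17.
Insert 26: 26 > 24 → go right; 26 < 46 → go left. Place as left child of 46.
Insert 36: 36 > 24 → go right; 36 < 46 → go left; 36 > 26 → go right. Place as right child of 26.
Insert 15: 15 < 24 → go left; 15 < 22 → go left; 15 < 18 → go left; 15 < 17 → go left; 15 > 10 → go right. Place as right child of 10.
Insert 43: 43 > 24 → go right; 43 < 46 → go left; 43 > 26 → go right; 43 > 36 → go right. Place as right child of 36.
Insert 45: 45 > 24 → go right; 45 < 46 → go left; 45 > 26 → go right; 45 > 36 → go right; 45 > 43 → go right. Place as right child of 43.
Insert 42: 42 > 24 → go right; 42 < 46 → go left; 42 > 26 → go right; 42 > 36 → go right; 42 < 43 → go left. Place as left child of 43.
Insert 50: 50 > 24 → go right; 50 > 46 → go right. Place as right child of 46.
Insert 55: 55 > 24 → go right; 55 > 46 → go right; 55 > 50 → go right. Place as right child of 50.

45's parent is 43; the other child of 43 is 42.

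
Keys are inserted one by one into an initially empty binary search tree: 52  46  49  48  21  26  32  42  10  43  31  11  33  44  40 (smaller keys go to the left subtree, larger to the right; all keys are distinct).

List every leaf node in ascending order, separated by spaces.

11 31 40 44 48

Insert 52: tree is empty, so 52 becomes the root.
Insert 46: 46 < 52 → go left. Place as left child of 52.
Insert 49: 49 < 52 → go left; 49 > 46 → go right. Place as right child of 46.
Insert 48: 48 < 52 → go left; 48 > 46 → go right; 48 < 49 → go left. Place as left child of 49.
Insert 21: 21 < 52 → go left; 21 < 46 → go left. Place as left child of 46.
Insert 26: 26 < 52 → go left; 26 < 46 → go left; 26 > 21 → go right. Place as right child of 21.
Insert 32: 32 < 52 → go left; 32 < 46 → go left; 32 > 21 → go right; 32 > 26 → go right. Place as right child of 26.
Insert 42: 42 < 52 → go left; 42 < 46 → go left; 42 > 21 → go right; 42 > 26 → go right; 42 > 32 → go right. Place as right child of 32.
Insert 10: 10 < 52 → go left; 10 < 46 → go left; 10 < 21 → go left. Place as left child of 21.
Insert 43: 43 < 52 → go left; 43 < 46 → go left; 43 > 21 → go right; 43 > 26 → go right; 43 > 32 → go right; 43 > 42 → go right. Place as right child of 42.
Insert 31: 31 < 52 → go left; 31 < 46 → go left; 31 > 21 → go right; 31 > 26 → go right; 31 < 32 → go left. Place as left child of 32.
Insert 11: 11 < 52 → go left; 11 < 46 → go left; 11 < 21 → go left; 11 > 10 → go right. Place as right child of 10.
Insert 33: 33 < 52 → go left; 33 < 46 → go left; 33 > 21 → go right; 33 > 26 → go right; 33 > 32 → go right; 33 < 42 → go left. Place as left child of 42.
Insert 44: 44 < 52 → go left; 44 < 46 → go left; 44 > 21 → go right; 44 > 26 → go right; 44 > 32 → go right; 44 > 42 → go right; 44 > 43 → go right. Place as right child of 43.
Insert 40: 40 < 52 → go left; 40 < 46 → go left; 40 > 21 → go right; 40 > 26 → go right; 40 > 32 → go right; 40 < 42 → go left; 40 > 33 → go right. Place as right child of 33.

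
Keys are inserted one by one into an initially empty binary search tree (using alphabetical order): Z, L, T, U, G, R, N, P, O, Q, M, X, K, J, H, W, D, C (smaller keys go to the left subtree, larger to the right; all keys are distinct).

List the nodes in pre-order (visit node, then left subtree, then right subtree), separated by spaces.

Z: root
L: left child of Z (depth 1)
T: right child of L (depth 2)
U: right child of T (depth 3)
G: left child of L (depth 2)
R: left child of T (depth 3)
N: left child of R (depth 4)
P: right child of N (depth 5)
O: left child of P (depth 6)
Q: right child of P (depth 6)
M: left child of N (depth 5)
X: right child of U (depth 4)
K: right child of G (depth 3)
J: left child of K (depth 4)
H: left child of J (depth 5)
W: left child of X (depth 5)
D: left child of G (depth 3)
C: left child of D (depth 4)

Z L G D C K J H T R N M P O Q U X W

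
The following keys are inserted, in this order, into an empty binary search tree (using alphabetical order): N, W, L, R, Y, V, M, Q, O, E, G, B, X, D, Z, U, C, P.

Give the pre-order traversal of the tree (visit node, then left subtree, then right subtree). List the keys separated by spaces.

Resulting structure (node: left, right):
  N: L=L, R=W
  W: L=R, R=Y
  L: L=E, R=M
  R: L=Q, R=V
  Y: L=X, R=Z
  V: L=U, R=–
  M: L=–, R=–
  Q: L=O, R=–
  O: L=–, R=P
  E: L=B, R=G
  G: L=–, R=–
  B: L=–, R=D
  X: L=–, R=–
  D: L=C, R=–
  Z: L=–, R=–
  U: L=–, R=–
  C: L=–, R=–
  P: L=–, R=–

N L E B D C G M W R Q O P V U Y X Z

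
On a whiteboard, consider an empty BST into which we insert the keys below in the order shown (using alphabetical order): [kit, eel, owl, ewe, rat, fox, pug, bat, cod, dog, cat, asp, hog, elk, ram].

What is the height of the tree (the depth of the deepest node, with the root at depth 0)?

kit: root
eel: left child of kit (depth 1)
owl: right child of kit (depth 1)
ewe: right child of eel (depth 2)
rat: right child of owl (depth 2)
fox: right child of ewe (depth 3)
pug: left child of rat (depth 3)
bat: left child of eel (depth 2)
cod: right child of bat (depth 3)
dog: right child of cod (depth 4)
cat: left child of cod (depth 4)
asp: left child of bat (depth 3)
hog: right child of fox (depth 4)
elk: left child of ewe (depth 3)
ram: right child of pug (depth 4)

The deepest node is dog at depth 4.

4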